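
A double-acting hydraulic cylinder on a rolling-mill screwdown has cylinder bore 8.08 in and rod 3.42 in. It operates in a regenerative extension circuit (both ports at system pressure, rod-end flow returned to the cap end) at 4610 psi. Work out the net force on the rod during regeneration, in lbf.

With equal pressure on both faces, forces on the annular region cancel; the net push is pressure × rod cross-section.
Rod cross-section A_rod = π/4 × (3.42 in)² = 9.186 in^2
F = P × A_rod

F ≈ 42300 lbf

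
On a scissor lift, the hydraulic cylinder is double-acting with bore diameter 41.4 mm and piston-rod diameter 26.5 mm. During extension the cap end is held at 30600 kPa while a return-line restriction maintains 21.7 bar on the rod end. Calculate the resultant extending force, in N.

F ≈ 39500 N

Cap-side area A_cap = π/4 × (41.4 mm)² = 1346 mm^2
Rod-side annular area A_ann = π/4 × (41.4² − 26.5²) = 794.6 mm^2
Net thrust = P_cap·A_cap − P_rod·A_ann = 41190 N − 1724 N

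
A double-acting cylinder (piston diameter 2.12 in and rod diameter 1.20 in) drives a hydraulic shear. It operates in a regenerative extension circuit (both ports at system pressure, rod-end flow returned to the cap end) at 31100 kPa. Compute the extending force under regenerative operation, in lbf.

With equal pressure on both faces, forces on the annular region cancel; the net push is pressure × rod cross-section.
Rod cross-section A_rod = π/4 × (1.20 in)² = 1.131 in^2
F = P × A_rod

F ≈ 5100 lbf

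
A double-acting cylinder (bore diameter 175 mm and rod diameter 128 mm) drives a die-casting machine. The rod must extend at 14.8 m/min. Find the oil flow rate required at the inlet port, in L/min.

Q ≈ 356 L/min

Cap-side area A_cap = π/4 × (175 mm)² = 24050 mm^2
Q = A × v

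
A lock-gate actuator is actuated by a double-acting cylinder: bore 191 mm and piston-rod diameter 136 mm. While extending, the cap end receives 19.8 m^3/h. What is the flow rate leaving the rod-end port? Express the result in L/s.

Cap-side area A_cap = π/4 × (191 mm)² = 28650 mm^2
Rod-side annular area A_ann = π/4 × (191² − 136²) = 14130 mm^2
Piston speed v = Q_in/A_cap; rod-end outflow Q_out = v × A_ann = Q_in × A_ann/A_cap.

Q_out ≈ 2.71 L/s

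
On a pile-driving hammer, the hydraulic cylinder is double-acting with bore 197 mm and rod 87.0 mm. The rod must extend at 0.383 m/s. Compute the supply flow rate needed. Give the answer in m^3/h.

Cap-side area A_cap = π/4 × (197 mm)² = 30480 mm^2
Q = A × v

Q ≈ 42.0 m^3/h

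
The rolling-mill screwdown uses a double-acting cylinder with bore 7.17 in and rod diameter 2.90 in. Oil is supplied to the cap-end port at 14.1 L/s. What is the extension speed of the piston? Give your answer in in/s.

v ≈ 21.3 in/s

Cap-side area A_cap = π/4 × (7.17 in)² = 40.38 in^2
v = Q / A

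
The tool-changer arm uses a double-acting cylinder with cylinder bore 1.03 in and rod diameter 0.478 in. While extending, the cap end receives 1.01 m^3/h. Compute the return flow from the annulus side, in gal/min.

Cap-side area A_cap = π/4 × (1.03 in)² = 0.8332 in^2
Rod-side annular area A_ann = π/4 × (1.03² − 0.478²) = 0.6538 in^2
Piston speed v = Q_in/A_cap; rod-end outflow Q_out = v × A_ann = Q_in × A_ann/A_cap.

Q_out ≈ 3.49 gal/min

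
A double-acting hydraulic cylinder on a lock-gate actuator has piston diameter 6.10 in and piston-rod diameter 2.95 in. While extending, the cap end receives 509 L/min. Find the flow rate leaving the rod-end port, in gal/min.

Cap-side area A_cap = π/4 × (6.10 in)² = 29.22 in^2
Rod-side annular area A_ann = π/4 × (6.10² − 2.95²) = 22.39 in^2
Piston speed v = Q_in/A_cap; rod-end outflow Q_out = v × A_ann = Q_in × A_ann/A_cap.

Q_out ≈ 103 gal/min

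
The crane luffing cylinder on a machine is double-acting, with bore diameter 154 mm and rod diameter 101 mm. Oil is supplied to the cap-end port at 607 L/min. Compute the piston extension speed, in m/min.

v ≈ 32.6 m/min

Cap-side area A_cap = π/4 × (154 mm)² = 18630 mm^2
v = Q / A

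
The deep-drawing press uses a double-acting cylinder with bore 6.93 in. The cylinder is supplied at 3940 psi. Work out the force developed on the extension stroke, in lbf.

Cap-side area A_cap = π/4 × (6.93 in)² = 37.72 in^2
F = P × A_cap = 3940 psi × A_cap

F ≈ 1.49e5 lbf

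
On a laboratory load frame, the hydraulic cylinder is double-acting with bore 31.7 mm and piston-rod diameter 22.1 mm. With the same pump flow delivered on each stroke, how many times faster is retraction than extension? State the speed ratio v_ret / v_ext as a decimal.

Cap-side area A_cap = π/4 × (31.7 mm)² = 789.2 mm^2
Rod-side annular area A_ann = π/4 × (31.7² − 22.1²) = 405.6 mm^2
For equal Q, v ∝ 1/A, so v_ret/v_ext = A_cap/A_ann.

v_ret/v_ext ≈ 1.95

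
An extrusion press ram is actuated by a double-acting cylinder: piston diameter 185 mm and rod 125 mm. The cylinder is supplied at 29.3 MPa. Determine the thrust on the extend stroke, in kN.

F ≈ 788 kN

Cap-side area A_cap = π/4 × (185 mm)² = 26880 mm^2
F = P × A_cap = 29.3 MPa × A_cap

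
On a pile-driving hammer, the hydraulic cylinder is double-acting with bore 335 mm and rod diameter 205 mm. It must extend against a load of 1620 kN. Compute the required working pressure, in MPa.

P ≈ 18.4 MPa

Cap-side area A_cap = π/4 × (335 mm)² = 88140 mm^2
P = F / A = 1620 kN / A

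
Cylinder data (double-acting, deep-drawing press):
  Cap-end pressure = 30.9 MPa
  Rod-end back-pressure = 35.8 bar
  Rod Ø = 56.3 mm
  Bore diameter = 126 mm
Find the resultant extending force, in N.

Cap-side area A_cap = π/4 × (126 mm)² = 12470 mm^2
Rod-side annular area A_ann = π/4 × (126² − 56.3²) = 9980 mm^2
Net thrust = P_cap·A_cap − P_rod·A_ann = 3.853e5 N − 35730 N

F ≈ 3.50e5 N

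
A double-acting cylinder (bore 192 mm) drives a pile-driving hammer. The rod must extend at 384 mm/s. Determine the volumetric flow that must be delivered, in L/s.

Cap-side area A_cap = π/4 × (192 mm)² = 28950 mm^2
Q = A × v

Q ≈ 11.1 L/s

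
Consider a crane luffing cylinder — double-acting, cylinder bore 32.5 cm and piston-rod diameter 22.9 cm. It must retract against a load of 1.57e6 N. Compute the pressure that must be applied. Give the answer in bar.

P ≈ 376 bar

Rod-side annular area A_ann = π/4 × (32.5² − 22.9²) = 417.7 cm^2
Retraction: pressure acts on the annular area.
P = F / A = 1.57e6 N / A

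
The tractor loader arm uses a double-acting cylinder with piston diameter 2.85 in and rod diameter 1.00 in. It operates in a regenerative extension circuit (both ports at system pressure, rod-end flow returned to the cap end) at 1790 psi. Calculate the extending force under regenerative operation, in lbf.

With equal pressure on both faces, forces on the annular region cancel; the net push is pressure × rod cross-section.
Rod cross-section A_rod = π/4 × (1.00 in)² = 0.7854 in^2
F = P × A_rod

F ≈ 1410 lbf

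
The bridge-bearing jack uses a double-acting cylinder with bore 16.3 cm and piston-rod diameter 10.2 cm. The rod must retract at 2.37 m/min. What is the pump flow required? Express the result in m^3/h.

Rod-side annular area A_ann = π/4 × (16.3² − 10.2²) = 127.0 cm^2
Q = A × v

Q ≈ 1.81 m^3/h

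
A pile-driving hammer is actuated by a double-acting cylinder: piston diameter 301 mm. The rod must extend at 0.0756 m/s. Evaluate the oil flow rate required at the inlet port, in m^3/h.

Q ≈ 19.4 m^3/h

Cap-side area A_cap = π/4 × (301 mm)² = 71160 mm^2
Q = A × v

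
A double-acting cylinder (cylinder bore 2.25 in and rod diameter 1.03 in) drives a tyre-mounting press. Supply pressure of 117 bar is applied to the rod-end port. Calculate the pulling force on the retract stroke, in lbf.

F ≈ 5330 lbf

Rod-side annular area A_ann = π/4 × (2.25² − 1.03²) = 3.143 in^2
On retraction the pressure acts on the annular area (bore minus rod).
F = P × A_ann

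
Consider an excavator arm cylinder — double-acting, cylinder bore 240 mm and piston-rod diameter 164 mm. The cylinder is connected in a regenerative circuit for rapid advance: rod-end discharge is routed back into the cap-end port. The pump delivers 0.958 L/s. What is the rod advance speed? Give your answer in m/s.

In regeneration the rod-end outflow joins the pump flow into the cap end, so the net volume the pump must supply per unit advance equals the rod cross-section area.
Rod cross-section A_rod = π/4 × (164 mm)² = 21120 mm^2
v = Q_pump / A_rod

v ≈ 0.0454 m/s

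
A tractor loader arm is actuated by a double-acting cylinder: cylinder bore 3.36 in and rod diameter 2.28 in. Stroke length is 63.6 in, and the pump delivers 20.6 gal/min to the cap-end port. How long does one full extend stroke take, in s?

t ≈ 7.11 s

Cap-side area A_cap = π/4 × (3.36 in)² = 8.867 in^2
Swept volume V = A × L; t = V / Q = A·L / Q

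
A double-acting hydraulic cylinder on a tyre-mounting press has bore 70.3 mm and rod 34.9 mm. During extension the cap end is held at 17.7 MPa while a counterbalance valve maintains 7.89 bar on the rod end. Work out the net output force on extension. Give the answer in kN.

Cap-side area A_cap = π/4 × (70.3 mm)² = 3882 mm^2
Rod-side annular area A_ann = π/4 × (70.3² − 34.9²) = 2925 mm^2
Net thrust = P_cap·A_cap − P_rod·A_ann = 68.70 kN − 2.308 kN

F ≈ 66.4 kN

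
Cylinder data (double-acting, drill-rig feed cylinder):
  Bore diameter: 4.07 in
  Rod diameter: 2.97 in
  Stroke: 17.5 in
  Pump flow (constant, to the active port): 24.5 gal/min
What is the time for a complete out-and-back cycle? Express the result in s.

Cap-side area A_cap = π/4 × (4.07 in)² = 13.01 in^2
Rod-side annular area A_ann = π/4 × (4.07² − 2.97²) = 6.082 in^2
t_ext = A_cap·L/Q = 2.414 s
t_ret = A_ann·L/Q = 1.128 s
t_cycle = t_ext + t_ret

t ≈ 3.54 s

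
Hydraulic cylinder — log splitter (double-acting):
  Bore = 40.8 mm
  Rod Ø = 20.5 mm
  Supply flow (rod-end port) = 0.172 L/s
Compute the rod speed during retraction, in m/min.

Rod-side annular area A_ann = π/4 × (40.8² − 20.5²) = 977.3 mm^2
Flow into the rod-end port fills the annular volume.
v = Q / A

v ≈ 10.6 m/min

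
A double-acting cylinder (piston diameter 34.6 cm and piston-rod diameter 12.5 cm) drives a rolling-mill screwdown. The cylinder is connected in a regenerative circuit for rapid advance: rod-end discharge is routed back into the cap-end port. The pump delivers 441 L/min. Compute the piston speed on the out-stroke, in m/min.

In regeneration the rod-end outflow joins the pump flow into the cap end, so the net volume the pump must supply per unit advance equals the rod cross-section area.
Rod cross-section A_rod = π/4 × (12.5 cm)² = 122.7 cm^2
v = Q_pump / A_rod

v ≈ 35.9 m/min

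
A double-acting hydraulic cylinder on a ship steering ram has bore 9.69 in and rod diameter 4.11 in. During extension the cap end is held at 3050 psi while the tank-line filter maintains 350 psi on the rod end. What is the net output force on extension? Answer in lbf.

Cap-side area A_cap = π/4 × (9.69 in)² = 73.75 in^2
Rod-side annular area A_ann = π/4 × (9.69² − 4.11²) = 60.48 in^2
Net thrust = P_cap·A_cap − P_rod·A_ann = 2.249e5 lbf − 21170 lbf

F ≈ 2.04e5 lbf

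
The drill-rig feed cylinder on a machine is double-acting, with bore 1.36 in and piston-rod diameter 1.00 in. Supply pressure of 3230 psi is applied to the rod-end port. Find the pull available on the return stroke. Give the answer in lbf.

F ≈ 2160 lbf

Rod-side annular area A_ann = π/4 × (1.36² − 1.00²) = 0.6673 in^2
On retraction the pressure acts on the annular area (bore minus rod).
F = P × A_ann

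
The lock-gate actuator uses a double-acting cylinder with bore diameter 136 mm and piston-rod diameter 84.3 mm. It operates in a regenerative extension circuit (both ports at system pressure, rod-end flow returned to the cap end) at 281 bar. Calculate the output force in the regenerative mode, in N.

With equal pressure on both faces, forces on the annular region cancel; the net push is pressure × rod cross-section.
Rod cross-section A_rod = π/4 × (84.3 mm)² = 5581 mm^2
F = P × A_rod

F ≈ 1.57e5 N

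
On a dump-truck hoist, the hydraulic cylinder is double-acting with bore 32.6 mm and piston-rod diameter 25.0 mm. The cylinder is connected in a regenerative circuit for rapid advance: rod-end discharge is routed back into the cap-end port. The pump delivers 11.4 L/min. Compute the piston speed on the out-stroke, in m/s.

v ≈ 0.387 m/s

In regeneration the rod-end outflow joins the pump flow into the cap end, so the net volume the pump must supply per unit advance equals the rod cross-section area.
Rod cross-section A_rod = π/4 × (25.0 mm)² = 490.9 mm^2
v = Q_pump / A_rod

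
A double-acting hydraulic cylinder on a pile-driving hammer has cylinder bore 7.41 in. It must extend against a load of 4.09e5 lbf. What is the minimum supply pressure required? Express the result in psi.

Cap-side area A_cap = π/4 × (7.41 in)² = 43.12 in^2
P = F / A = 4.09e5 lbf / A

P ≈ 9480 psi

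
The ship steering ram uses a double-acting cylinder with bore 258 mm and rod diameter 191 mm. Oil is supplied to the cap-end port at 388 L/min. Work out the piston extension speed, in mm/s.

v ≈ 124 mm/s

Cap-side area A_cap = π/4 × (258 mm)² = 52280 mm^2
v = Q / A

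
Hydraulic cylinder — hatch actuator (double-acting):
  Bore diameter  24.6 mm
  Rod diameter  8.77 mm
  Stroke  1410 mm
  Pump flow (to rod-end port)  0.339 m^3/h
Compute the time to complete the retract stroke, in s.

t ≈ 6.21 s

Rod-side annular area A_ann = π/4 × (24.6² − 8.77²) = 414.9 mm^2
Swept volume V = A × L; t = V / Q = A·L / Q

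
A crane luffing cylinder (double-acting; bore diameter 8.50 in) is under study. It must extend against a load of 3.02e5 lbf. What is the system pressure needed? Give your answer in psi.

Cap-side area A_cap = π/4 × (8.50 in)² = 56.75 in^2
P = F / A = 3.02e5 lbf / A

P ≈ 5320 psi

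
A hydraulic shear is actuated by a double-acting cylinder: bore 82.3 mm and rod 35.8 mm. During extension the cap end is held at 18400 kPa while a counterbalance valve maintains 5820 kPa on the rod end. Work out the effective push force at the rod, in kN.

F ≈ 72.8 kN

Cap-side area A_cap = π/4 × (82.3 mm)² = 5320 mm^2
Rod-side annular area A_ann = π/4 × (82.3² − 35.8²) = 4313 mm^2
Net thrust = P_cap·A_cap − P_rod·A_ann = 97.88 kN − 25.10 kN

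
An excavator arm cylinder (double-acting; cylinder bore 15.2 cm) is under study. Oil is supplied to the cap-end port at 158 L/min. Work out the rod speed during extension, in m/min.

Cap-side area A_cap = π/4 × (15.2 cm)² = 181.5 cm^2
v = Q / A

v ≈ 8.71 m/min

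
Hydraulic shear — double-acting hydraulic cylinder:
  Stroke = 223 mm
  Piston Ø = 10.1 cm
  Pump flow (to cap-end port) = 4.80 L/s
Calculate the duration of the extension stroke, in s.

Cap-side area A_cap = π/4 × (10.1 cm)² = 80.12 cm^2
Swept volume V = A × L; t = V / Q = A·L / Q

t ≈ 0.372 s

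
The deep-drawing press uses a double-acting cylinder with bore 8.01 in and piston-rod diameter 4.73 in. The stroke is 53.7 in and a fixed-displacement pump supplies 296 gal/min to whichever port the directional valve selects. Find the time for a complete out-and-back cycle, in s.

Cap-side area A_cap = π/4 × (8.01 in)² = 50.39 in^2
Rod-side annular area A_ann = π/4 × (8.01² − 4.73²) = 32.82 in^2
t_ext = A_cap·L/Q = 2.375 s
t_ret = A_ann·L/Q = 1.547 s
t_cycle = t_ext + t_ret

t ≈ 3.92 s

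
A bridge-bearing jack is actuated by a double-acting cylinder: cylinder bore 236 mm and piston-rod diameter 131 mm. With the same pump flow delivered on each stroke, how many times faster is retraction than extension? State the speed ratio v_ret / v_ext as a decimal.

v_ret/v_ext ≈ 1.45

Cap-side area A_cap = π/4 × (236 mm)² = 43740 mm^2
Rod-side annular area A_ann = π/4 × (236² − 131²) = 30270 mm^2
For equal Q, v ∝ 1/A, so v_ret/v_ext = A_cap/A_ann.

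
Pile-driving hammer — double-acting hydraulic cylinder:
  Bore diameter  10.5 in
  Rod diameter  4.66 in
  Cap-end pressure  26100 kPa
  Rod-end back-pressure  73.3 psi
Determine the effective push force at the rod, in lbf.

F ≈ 3.23e5 lbf

Cap-side area A_cap = π/4 × (10.5 in)² = 86.59 in^2
Rod-side annular area A_ann = π/4 × (10.5² − 4.66²) = 69.53 in^2
Net thrust = P_cap·A_cap − P_rod·A_ann = 3.278e5 lbf − 5097 lbf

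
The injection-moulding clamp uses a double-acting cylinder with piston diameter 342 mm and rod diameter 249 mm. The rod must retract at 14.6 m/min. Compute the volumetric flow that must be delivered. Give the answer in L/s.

Rod-side annular area A_ann = π/4 × (342² − 249²) = 43170 mm^2
Q = A × v

Q ≈ 10.5 L/s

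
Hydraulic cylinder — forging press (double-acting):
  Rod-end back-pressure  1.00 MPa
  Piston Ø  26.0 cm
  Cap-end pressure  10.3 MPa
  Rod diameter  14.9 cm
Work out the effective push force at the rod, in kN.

F ≈ 511 kN

Cap-side area A_cap = π/4 × (26.0 cm)² = 530.9 cm^2
Rod-side annular area A_ann = π/4 × (26.0² − 14.9²) = 356.6 cm^2
Net thrust = P_cap·A_cap − P_rod·A_ann = 546.9 kN − 35.66 kN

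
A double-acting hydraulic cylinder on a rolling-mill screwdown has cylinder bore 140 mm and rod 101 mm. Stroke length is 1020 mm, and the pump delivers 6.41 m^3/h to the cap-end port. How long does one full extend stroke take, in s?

Cap-side area A_cap = π/4 × (140 mm)² = 15390 mm^2
Swept volume V = A × L; t = V / Q = A·L / Q

t ≈ 8.82 s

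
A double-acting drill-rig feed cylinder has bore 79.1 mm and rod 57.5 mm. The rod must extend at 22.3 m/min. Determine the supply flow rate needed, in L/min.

Q ≈ 110 L/min

Cap-side area A_cap = π/4 × (79.1 mm)² = 4914 mm^2
Q = A × v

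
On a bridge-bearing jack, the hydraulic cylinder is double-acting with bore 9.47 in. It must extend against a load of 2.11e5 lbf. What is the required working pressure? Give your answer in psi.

Cap-side area A_cap = π/4 × (9.47 in)² = 70.44 in^2
P = F / A = 2.11e5 lbf / A

P ≈ 3000 psi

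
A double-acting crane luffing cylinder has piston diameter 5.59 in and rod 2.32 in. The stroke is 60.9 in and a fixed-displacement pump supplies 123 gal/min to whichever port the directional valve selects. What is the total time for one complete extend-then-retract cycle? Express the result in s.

Cap-side area A_cap = π/4 × (5.59 in)² = 24.54 in^2
Rod-side annular area A_ann = π/4 × (5.59² − 2.32²) = 20.31 in^2
t_ext = A_cap·L/Q = 3.156 s
t_ret = A_ann·L/Q = 2.613 s
t_cycle = t_ext + t_ret

t ≈ 5.77 s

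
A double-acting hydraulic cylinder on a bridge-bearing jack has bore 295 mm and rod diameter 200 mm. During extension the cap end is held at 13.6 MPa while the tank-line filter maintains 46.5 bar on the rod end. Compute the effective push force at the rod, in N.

F ≈ 7.58e5 N

Cap-side area A_cap = π/4 × (295 mm)² = 68350 mm^2
Rod-side annular area A_ann = π/4 × (295² − 200²) = 36930 mm^2
Net thrust = P_cap·A_cap − P_rod·A_ann = 9.296e5 N − 1.717e5 N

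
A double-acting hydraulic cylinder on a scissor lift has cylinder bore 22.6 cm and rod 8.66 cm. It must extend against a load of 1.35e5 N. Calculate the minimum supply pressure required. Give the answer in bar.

Cap-side area A_cap = π/4 × (22.6 cm)² = 401.1 cm^2
P = F / A = 1.35e5 N / A

P ≈ 33.7 bar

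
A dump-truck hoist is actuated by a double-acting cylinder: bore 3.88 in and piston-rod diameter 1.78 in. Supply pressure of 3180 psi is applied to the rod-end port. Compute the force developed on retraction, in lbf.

Rod-side annular area A_ann = π/4 × (3.88² − 1.78²) = 9.335 in^2
On retraction the pressure acts on the annular area (bore minus rod).
F = P × A_ann

F ≈ 29700 lbf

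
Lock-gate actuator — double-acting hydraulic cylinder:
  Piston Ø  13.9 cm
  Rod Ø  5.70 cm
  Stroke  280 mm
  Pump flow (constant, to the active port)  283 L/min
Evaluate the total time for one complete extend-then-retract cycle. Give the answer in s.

t ≈ 1.65 s

Cap-side area A_cap = π/4 × (13.9 cm)² = 151.7 cm^2
Rod-side annular area A_ann = π/4 × (13.9² − 5.70²) = 126.2 cm^2
t_ext = A_cap·L/Q = 0.9008 s
t_ret = A_ann·L/Q = 0.7493 s
t_cycle = t_ext + t_ret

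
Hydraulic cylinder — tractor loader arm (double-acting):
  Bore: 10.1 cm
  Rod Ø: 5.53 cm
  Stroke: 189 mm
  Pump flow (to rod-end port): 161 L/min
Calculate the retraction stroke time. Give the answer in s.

Rod-side annular area A_ann = π/4 × (10.1² − 5.53²) = 56.10 cm^2
Swept volume V = A × L; t = V / Q = A·L / Q

t ≈ 0.395 s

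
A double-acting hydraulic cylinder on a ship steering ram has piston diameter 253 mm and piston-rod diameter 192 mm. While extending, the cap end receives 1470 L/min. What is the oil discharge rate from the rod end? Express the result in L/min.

Cap-side area A_cap = π/4 × (253 mm)² = 50270 mm^2
Rod-side annular area A_ann = π/4 × (253² − 192²) = 21320 mm^2
Piston speed v = Q_in/A_cap; rod-end outflow Q_out = v × A_ann = Q_in × A_ann/A_cap.

Q_out ≈ 623 L/min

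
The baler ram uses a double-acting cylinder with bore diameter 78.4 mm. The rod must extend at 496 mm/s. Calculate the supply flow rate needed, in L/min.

Q ≈ 144 L/min

Cap-side area A_cap = π/4 × (78.4 mm)² = 4827 mm^2
Q = A × v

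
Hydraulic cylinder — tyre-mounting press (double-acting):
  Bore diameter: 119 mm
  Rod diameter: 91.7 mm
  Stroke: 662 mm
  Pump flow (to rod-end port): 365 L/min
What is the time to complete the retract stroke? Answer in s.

Rod-side annular area A_ann = π/4 × (119² − 91.7²) = 4518 mm^2
Swept volume V = A × L; t = V / Q = A·L / Q

t ≈ 0.492 s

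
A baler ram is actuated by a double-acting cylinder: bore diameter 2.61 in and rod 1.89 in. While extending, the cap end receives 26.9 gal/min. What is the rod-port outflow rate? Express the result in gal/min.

Cap-side area A_cap = π/4 × (2.61 in)² = 5.350 in^2
Rod-side annular area A_ann = π/4 × (2.61² − 1.89²) = 2.545 in^2
Piston speed v = Q_in/A_cap; rod-end outflow Q_out = v × A_ann = Q_in × A_ann/A_cap.

Q_out ≈ 12.8 gal/min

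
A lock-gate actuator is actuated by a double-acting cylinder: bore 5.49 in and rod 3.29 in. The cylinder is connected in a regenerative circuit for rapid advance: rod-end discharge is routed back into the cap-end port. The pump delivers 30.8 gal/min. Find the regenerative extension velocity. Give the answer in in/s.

v ≈ 13.9 in/s

In regeneration the rod-end outflow joins the pump flow into the cap end, so the net volume the pump must supply per unit advance equals the rod cross-section area.
Rod cross-section A_rod = π/4 × (3.29 in)² = 8.501 in^2
v = Q_pump / A_rod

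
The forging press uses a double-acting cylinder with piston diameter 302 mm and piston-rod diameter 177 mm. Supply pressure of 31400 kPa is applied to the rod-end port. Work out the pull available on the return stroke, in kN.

F ≈ 1480 kN

Rod-side annular area A_ann = π/4 × (302² − 177²) = 47030 mm^2
On retraction the pressure acts on the annular area (bore minus rod).
F = P × A_ann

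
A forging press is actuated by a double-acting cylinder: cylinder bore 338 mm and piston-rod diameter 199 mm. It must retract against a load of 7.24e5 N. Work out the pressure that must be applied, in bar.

Rod-side annular area A_ann = π/4 × (338² − 199²) = 58620 mm^2
Retraction: pressure acts on the annular area.
P = F / A = 7.24e5 N / A

P ≈ 123 bar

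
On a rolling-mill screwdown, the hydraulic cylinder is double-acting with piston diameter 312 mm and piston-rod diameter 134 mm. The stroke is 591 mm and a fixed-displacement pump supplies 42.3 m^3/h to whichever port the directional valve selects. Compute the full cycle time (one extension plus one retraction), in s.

Cap-side area A_cap = π/4 × (312 mm)² = 76450 mm^2
Rod-side annular area A_ann = π/4 × (312² − 134²) = 62350 mm^2
t_ext = A_cap·L/Q = 3.845 s
t_ret = A_ann·L/Q = 3.136 s
t_cycle = t_ext + t_ret

t ≈ 6.98 s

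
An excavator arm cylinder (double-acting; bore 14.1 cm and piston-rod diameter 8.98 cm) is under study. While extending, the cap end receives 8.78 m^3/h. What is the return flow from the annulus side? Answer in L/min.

Cap-side area A_cap = π/4 × (14.1 cm)² = 156.1 cm^2
Rod-side annular area A_ann = π/4 × (14.1² − 8.98²) = 92.81 cm^2
Piston speed v = Q_in/A_cap; rod-end outflow Q_out = v × A_ann = Q_in × A_ann/A_cap.

Q_out ≈ 87.0 L/min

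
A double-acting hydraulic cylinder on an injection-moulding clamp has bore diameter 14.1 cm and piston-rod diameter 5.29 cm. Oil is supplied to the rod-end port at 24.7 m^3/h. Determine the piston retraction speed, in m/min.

Rod-side annular area A_ann = π/4 × (14.1² − 5.29²) = 134.2 cm^2
Flow into the rod-end port fills the annular volume.
v = Q / A

v ≈ 30.7 m/min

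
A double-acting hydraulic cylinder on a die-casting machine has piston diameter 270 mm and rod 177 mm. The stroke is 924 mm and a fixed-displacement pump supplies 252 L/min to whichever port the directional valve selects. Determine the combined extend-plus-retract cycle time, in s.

t ≈ 19.8 s

Cap-side area A_cap = π/4 × (270 mm)² = 57260 mm^2
Rod-side annular area A_ann = π/4 × (270² − 177²) = 32650 mm^2
t_ext = A_cap·L/Q = 12.60 s
t_ret = A_ann·L/Q = 7.183 s
t_cycle = t_ext + t_ret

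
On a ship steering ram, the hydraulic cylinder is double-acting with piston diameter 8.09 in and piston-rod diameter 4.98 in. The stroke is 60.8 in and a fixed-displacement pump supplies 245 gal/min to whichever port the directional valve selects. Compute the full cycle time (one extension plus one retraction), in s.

t ≈ 5.37 s

Cap-side area A_cap = π/4 × (8.09 in)² = 51.40 in^2
Rod-side annular area A_ann = π/4 × (8.09² − 4.98²) = 31.92 in^2
t_ext = A_cap·L/Q = 3.313 s
t_ret = A_ann·L/Q = 2.058 s
t_cycle = t_ext + t_ret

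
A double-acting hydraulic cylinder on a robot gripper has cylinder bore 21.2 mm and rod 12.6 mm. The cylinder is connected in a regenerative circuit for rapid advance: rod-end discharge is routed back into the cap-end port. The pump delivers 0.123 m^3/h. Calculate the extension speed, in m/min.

In regeneration the rod-end outflow joins the pump flow into the cap end, so the net volume the pump must supply per unit advance equals the rod cross-section area.
Rod cross-section A_rod = π/4 × (12.6 mm)² = 124.7 mm^2
v = Q_pump / A_rod

v ≈ 16.4 m/min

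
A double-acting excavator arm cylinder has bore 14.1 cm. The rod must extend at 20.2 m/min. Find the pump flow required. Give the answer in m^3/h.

Q ≈ 18.9 m^3/h

Cap-side area A_cap = π/4 × (14.1 cm)² = 156.1 cm^2
Q = A × v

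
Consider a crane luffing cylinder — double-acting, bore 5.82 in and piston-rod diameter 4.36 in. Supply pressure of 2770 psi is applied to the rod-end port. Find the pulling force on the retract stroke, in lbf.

Rod-side annular area A_ann = π/4 × (5.82² − 4.36²) = 11.67 in^2
On retraction the pressure acts on the annular area (bore minus rod).
F = P × A_ann

F ≈ 32300 lbf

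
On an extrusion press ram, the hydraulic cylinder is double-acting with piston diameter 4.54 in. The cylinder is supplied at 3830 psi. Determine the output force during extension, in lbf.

F ≈ 62000 lbf

Cap-side area A_cap = π/4 × (4.54 in)² = 16.19 in^2
F = P × A_cap = 3830 psi × A_cap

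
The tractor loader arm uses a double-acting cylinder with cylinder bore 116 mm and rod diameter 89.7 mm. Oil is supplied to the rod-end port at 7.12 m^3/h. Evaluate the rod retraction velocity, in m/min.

v ≈ 27.9 m/min

Rod-side annular area A_ann = π/4 × (116² − 89.7²) = 4249 mm^2
Flow into the rod-end port fills the annular volume.
v = Q / A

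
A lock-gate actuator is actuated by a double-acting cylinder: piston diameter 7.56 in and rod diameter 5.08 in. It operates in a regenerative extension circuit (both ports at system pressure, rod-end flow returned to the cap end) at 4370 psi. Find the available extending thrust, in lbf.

With equal pressure on both faces, forces on the annular region cancel; the net push is pressure × rod cross-section.
Rod cross-section A_rod = π/4 × (5.08 in)² = 20.27 in^2
F = P × A_rod

F ≈ 88600 lbf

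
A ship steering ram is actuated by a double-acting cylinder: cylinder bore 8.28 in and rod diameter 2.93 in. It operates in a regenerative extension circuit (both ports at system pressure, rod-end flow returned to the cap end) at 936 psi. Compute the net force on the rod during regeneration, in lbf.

With equal pressure on both faces, forces on the annular region cancel; the net push is pressure × rod cross-section.
Rod cross-section A_rod = π/4 × (2.93 in)² = 6.743 in^2
F = P × A_rod

F ≈ 6310 lbf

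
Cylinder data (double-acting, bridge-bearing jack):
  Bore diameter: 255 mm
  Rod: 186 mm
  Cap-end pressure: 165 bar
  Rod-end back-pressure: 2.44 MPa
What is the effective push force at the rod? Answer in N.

Cap-side area A_cap = π/4 × (255 mm)² = 51070 mm^2
Rod-side annular area A_ann = π/4 × (255² − 186²) = 23900 mm^2
Net thrust = P_cap·A_cap − P_rod·A_ann = 8.427e5 N − 58310 N

F ≈ 7.84e5 N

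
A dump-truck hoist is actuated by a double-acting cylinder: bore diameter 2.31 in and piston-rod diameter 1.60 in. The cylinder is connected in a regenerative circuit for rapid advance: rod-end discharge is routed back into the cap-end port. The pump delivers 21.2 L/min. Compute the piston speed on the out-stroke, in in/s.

v ≈ 10.7 in/s

In regeneration the rod-end outflow joins the pump flow into the cap end, so the net volume the pump must supply per unit advance equals the rod cross-section area.
Rod cross-section A_rod = π/4 × (1.60 in)² = 2.011 in^2
v = Q_pump / A_rod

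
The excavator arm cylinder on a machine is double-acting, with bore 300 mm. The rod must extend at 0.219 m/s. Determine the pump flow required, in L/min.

Cap-side area A_cap = π/4 × (300 mm)² = 70690 mm^2
Q = A × v

Q ≈ 929 L/min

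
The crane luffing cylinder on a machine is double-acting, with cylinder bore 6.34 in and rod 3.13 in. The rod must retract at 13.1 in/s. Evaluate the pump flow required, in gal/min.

Rod-side annular area A_ann = π/4 × (6.34² − 3.13²) = 23.88 in^2
Q = A × v

Q ≈ 81.2 gal/min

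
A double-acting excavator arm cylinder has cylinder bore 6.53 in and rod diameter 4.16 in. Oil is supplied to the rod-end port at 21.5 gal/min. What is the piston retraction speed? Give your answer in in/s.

v ≈ 4.16 in/s

Rod-side annular area A_ann = π/4 × (6.53² − 4.16²) = 19.90 in^2
Flow into the rod-end port fills the annular volume.
v = Q / A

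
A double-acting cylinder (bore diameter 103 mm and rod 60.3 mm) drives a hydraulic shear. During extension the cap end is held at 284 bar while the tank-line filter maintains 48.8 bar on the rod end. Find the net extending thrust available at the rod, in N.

Cap-side area A_cap = π/4 × (103 mm)² = 8332 mm^2
Rod-side annular area A_ann = π/4 × (103² − 60.3²) = 5477 mm^2
Net thrust = P_cap·A_cap − P_rod·A_ann = 2.366e5 N − 26730 N

F ≈ 2.10e5 N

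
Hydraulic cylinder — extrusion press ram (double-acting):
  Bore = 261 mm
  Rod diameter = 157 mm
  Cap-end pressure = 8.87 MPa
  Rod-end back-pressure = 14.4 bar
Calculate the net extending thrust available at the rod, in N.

Cap-side area A_cap = π/4 × (261 mm)² = 53500 mm^2
Rod-side annular area A_ann = π/4 × (261² − 157²) = 34140 mm^2
Net thrust = P_cap·A_cap − P_rod·A_ann = 4.746e5 N − 49170 N

F ≈ 4.25e5 N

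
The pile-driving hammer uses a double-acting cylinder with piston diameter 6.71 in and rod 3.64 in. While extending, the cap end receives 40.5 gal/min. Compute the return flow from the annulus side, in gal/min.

Cap-side area A_cap = π/4 × (6.71 in)² = 35.36 in^2
Rod-side annular area A_ann = π/4 × (6.71² − 3.64²) = 24.96 in^2
Piston speed v = Q_in/A_cap; rod-end outflow Q_out = v × A_ann = Q_in × A_ann/A_cap.

Q_out ≈ 28.6 gal/min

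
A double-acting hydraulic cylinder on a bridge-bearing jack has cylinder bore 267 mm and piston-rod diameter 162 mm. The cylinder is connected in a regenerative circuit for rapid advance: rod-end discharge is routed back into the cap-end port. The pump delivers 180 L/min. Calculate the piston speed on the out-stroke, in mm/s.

v ≈ 146 mm/s

In regeneration the rod-end outflow joins the pump flow into the cap end, so the net volume the pump must supply per unit advance equals the rod cross-section area.
Rod cross-section A_rod = π/4 × (162 mm)² = 20610 mm^2
v = Q_pump / A_rod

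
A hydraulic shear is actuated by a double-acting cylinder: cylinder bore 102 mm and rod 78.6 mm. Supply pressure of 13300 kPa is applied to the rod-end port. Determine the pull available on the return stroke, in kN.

Rod-side annular area A_ann = π/4 × (102² − 78.6²) = 3319 mm^2
On retraction the pressure acts on the annular area (bore minus rod).
F = P × A_ann

F ≈ 44.1 kN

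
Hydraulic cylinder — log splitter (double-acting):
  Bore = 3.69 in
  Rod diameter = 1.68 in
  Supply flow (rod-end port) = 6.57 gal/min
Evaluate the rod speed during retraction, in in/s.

v ≈ 2.98 in/s

Rod-side annular area A_ann = π/4 × (3.69² − 1.68²) = 8.477 in^2
Flow into the rod-end port fills the annular volume.
v = Q / A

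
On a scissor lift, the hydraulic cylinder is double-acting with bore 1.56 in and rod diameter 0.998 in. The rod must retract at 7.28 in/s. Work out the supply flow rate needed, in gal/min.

Rod-side annular area A_ann = π/4 × (1.56² − 0.998²) = 1.129 in^2
Q = A × v

Q ≈ 2.13 gal/min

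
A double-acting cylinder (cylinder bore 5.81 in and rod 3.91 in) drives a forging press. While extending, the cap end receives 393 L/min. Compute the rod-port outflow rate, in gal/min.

Q_out ≈ 56.8 gal/min

Cap-side area A_cap = π/4 × (5.81 in)² = 26.51 in^2
Rod-side annular area A_ann = π/4 × (5.81² − 3.91²) = 14.50 in^2
Piston speed v = Q_in/A_cap; rod-end outflow Q_out = v × A_ann = Q_in × A_ann/A_cap.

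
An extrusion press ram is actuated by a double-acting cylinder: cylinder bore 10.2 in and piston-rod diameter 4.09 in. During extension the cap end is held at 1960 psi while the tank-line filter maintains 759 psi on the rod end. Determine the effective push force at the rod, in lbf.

Cap-side area A_cap = π/4 × (10.2 in)² = 81.71 in^2
Rod-side annular area A_ann = π/4 × (10.2² − 4.09²) = 68.57 in^2
Net thrust = P_cap·A_cap − P_rod·A_ann = 1.602e5 lbf − 52050 lbf

F ≈ 1.08e5 lbf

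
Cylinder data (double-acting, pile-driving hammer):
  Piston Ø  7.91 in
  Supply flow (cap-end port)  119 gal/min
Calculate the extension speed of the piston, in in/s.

v ≈ 9.32 in/s

Cap-side area A_cap = π/4 × (7.91 in)² = 49.14 in^2
v = Q / A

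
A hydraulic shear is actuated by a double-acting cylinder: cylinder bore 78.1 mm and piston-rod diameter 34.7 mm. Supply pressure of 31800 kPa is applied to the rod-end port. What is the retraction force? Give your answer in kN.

Rod-side annular area A_ann = π/4 × (78.1² − 34.7²) = 3845 mm^2
On retraction the pressure acts on the annular area (bore minus rod).
F = P × A_ann

F ≈ 122 kN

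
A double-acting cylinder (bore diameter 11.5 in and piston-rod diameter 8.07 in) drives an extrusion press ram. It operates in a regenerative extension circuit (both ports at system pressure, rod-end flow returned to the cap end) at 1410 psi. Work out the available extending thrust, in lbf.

With equal pressure on both faces, forces on the annular region cancel; the net push is pressure × rod cross-section.
Rod cross-section A_rod = π/4 × (8.07 in)² = 51.15 in^2
F = P × A_rod

F ≈ 72100 lbf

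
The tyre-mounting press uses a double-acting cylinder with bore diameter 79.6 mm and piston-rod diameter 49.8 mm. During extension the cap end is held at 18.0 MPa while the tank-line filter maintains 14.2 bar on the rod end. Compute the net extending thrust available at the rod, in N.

Cap-side area A_cap = π/4 × (79.6 mm)² = 4976 mm^2
Rod-side annular area A_ann = π/4 × (79.6² − 49.8²) = 3029 mm^2
Net thrust = P_cap·A_cap − P_rod·A_ann = 89580 N − 4301 N

F ≈ 85300 N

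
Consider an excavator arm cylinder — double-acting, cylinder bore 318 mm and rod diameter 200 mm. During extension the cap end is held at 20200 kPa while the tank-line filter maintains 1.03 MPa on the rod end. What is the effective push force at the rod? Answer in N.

Cap-side area A_cap = π/4 × (318 mm)² = 79420 mm^2
Rod-side annular area A_ann = π/4 × (318² − 200²) = 48010 mm^2
Net thrust = P_cap·A_cap − P_rod·A_ann = 1.604e6 N − 49450 N

F ≈ 1.55e6 N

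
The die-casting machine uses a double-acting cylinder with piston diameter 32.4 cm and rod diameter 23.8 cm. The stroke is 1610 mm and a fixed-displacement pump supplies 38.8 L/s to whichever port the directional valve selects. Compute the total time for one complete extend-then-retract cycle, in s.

Cap-side area A_cap = π/4 × (32.4 cm)² = 824.5 cm^2
Rod-side annular area A_ann = π/4 × (32.4² − 23.8²) = 379.6 cm^2
t_ext = A_cap·L/Q = 3.421 s
t_ret = A_ann·L/Q = 1.575 s
t_cycle = t_ext + t_ret

t ≈ 5.00 s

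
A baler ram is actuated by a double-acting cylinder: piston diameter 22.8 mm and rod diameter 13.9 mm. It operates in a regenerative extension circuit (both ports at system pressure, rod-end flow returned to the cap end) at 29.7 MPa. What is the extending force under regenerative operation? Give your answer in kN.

With equal pressure on both faces, forces on the annular region cancel; the net push is pressure × rod cross-section.
Rod cross-section A_rod = π/4 × (13.9 mm)² = 151.7 mm^2
F = P × A_rod

F ≈ 4.51 kN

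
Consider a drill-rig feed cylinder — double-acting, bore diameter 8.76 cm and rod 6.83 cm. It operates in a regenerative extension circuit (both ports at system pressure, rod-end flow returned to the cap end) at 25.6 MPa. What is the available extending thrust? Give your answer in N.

With equal pressure on both faces, forces on the annular region cancel; the net push is pressure × rod cross-section.
Rod cross-section A_rod = π/4 × (6.83 cm)² = 36.64 cm^2
F = P × A_rod

F ≈ 93800 N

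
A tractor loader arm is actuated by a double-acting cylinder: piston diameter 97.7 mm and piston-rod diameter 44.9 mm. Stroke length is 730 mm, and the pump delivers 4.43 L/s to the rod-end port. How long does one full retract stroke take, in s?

Rod-side annular area A_ann = π/4 × (97.7² − 44.9²) = 5913 mm^2
Swept volume V = A × L; t = V / Q = A·L / Q

t ≈ 0.974 s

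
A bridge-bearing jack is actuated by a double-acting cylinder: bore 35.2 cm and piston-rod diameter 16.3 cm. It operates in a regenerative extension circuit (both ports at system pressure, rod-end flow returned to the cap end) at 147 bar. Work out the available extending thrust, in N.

With equal pressure on both faces, forces on the annular region cancel; the net push is pressure × rod cross-section.
Rod cross-section A_rod = π/4 × (16.3 cm)² = 208.7 cm^2
F = P × A_rod

F ≈ 3.07e5 N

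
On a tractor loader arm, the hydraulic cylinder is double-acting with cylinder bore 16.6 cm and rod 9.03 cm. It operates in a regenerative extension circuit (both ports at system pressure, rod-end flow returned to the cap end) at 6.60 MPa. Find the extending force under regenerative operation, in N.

With equal pressure on both faces, forces on the annular region cancel; the net push is pressure × rod cross-section.
Rod cross-section A_rod = π/4 × (9.03 cm)² = 64.04 cm^2
F = P × A_rod

F ≈ 42300 N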